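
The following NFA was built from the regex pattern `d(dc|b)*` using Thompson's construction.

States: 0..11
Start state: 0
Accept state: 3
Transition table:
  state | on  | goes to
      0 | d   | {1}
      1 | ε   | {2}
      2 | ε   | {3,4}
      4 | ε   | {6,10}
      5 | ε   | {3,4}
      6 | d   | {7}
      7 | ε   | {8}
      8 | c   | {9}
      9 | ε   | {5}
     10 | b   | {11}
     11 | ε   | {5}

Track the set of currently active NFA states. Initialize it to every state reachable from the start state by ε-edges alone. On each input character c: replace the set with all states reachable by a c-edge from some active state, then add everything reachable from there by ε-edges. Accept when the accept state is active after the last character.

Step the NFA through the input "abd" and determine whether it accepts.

start: ε-closure({0}) = {0}
'a' @ 1: {}  — dead — no transitions
rest 'bd' ignored (set empty)
after full input: {}  (accept=3 not in)

Answer: REJECT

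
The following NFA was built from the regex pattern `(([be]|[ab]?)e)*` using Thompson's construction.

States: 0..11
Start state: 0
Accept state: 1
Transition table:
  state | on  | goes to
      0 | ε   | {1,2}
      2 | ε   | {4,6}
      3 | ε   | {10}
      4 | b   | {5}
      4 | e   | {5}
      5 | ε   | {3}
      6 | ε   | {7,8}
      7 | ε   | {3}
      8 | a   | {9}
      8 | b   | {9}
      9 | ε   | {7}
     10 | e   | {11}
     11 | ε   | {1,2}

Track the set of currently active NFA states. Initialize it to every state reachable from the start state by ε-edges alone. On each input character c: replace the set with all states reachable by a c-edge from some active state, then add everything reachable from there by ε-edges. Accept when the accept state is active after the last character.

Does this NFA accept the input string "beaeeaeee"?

Answer: ACCEPT

Derivation:
start: ε-closure({0}) = {0,1,2,3,4,6,7,8,10}
'b' @ 1: {3,5,7,9,10}
'e' @ 2: {1,2,3,4,6,7,8,10,11}  (accept∈set)
'a' @ 3: {3,7,9,10}
'e' @ 4: {1,2,3,4,6,7,8,10,11}  (accept∈set)
'e' @ 5: {1,2,3,4,5,6,7,8,10,11}  (accept∈set)
'a' @ 6: {3,7,9,10}
'e' @ 7: {1,2,3,4,6,7,8,10,11}  (accept∈set)
'e' @ 8: {1,2,3,4,5,6,7,8,10,11}  (accept∈set)
'e' @ 9: {1,2,3,4,5,6,7,8,10,11}  (accept∈set)
final: {1,2,3,4,5,6,7,8,10,11}; accept 1 in set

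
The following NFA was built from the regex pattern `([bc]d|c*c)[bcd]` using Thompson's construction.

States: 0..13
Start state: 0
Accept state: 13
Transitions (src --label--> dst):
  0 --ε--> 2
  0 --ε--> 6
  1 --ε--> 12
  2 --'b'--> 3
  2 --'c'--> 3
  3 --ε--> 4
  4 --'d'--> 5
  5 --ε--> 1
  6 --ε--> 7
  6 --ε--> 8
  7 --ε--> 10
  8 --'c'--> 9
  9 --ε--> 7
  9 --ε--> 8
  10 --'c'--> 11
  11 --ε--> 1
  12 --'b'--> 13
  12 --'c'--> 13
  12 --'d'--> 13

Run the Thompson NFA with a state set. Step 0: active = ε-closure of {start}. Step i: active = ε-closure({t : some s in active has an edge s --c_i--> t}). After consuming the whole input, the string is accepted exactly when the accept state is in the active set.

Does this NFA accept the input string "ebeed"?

initial (ε-close {0}): {0,2,6,7,8,10}
'e' @ 1: {}  — dead — no transitions
rest 'beed' ignored (set empty)
final: {}; accept 13 not in set

Answer: REJECT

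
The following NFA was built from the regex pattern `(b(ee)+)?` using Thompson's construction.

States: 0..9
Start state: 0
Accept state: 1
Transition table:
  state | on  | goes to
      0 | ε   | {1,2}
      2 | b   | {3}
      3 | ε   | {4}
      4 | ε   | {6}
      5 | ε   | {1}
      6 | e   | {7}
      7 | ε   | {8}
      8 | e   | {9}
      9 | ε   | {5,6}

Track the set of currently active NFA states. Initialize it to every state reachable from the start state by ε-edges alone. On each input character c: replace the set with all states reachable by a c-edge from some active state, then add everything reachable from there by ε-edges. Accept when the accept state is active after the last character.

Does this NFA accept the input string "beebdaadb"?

Answer: REJECT

Trace:
initial (ε-close {0}): {0,1,2}
'b' @ 1: {3,4,6}
'e' @ 2: {7,8}
'e' @ 3: {1,5,6,9}  (accept∈set)
'b' @ 4: {}  — dead — no transitions
rest 'daadb' ignored (set empty)
final: {}; accept 1 not in set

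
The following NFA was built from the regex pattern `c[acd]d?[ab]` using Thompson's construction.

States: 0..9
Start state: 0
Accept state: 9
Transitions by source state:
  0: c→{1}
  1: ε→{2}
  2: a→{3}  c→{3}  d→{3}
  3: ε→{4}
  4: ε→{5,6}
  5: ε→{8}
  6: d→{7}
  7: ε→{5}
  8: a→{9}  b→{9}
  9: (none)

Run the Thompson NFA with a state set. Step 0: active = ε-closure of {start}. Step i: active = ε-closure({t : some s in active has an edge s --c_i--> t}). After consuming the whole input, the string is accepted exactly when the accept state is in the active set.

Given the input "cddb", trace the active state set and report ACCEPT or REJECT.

start: ε-closure({0}) = {0}
'c' @ 1: {1,2}
'd' @ 2: {3,4,5,6,8}
'd' @ 3: {5,7,8}
'b' @ 4: {9}  (accept∈set)
after full input: {9}  (accept=9 in)

Answer: ACCEPT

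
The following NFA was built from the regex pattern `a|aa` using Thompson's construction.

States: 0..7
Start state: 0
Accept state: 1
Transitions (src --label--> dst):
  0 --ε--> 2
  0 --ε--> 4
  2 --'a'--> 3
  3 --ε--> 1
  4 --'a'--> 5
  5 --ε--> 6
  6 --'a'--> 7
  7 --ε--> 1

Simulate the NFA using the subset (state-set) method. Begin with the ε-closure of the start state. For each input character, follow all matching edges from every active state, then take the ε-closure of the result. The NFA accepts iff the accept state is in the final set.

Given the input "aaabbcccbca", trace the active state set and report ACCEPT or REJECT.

initial (ε-close {0}): {0,2,4}
'a' @ 1: {1,3,5,6}  ✓accept
'a' @ 2: {1,7}  ✓accept
'a' @ 3: {}  — state set empty
rest 'bbcccbca' ignored (set empty)
end set {} — state 1 not in

Answer: REJECT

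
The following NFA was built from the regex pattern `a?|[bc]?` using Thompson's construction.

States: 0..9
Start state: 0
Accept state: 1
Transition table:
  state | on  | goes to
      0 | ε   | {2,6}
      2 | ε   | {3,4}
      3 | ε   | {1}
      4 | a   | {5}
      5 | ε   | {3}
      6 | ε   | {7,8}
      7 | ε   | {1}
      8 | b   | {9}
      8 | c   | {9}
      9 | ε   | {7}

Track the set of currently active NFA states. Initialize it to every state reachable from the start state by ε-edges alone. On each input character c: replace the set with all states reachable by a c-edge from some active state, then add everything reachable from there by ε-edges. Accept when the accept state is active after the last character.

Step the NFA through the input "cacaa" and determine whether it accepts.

S₀ = ε-closure({0}) = {0,1,2,3,4,6,7,8}
'c' @ 1: {1,7,9}  (accept∈set)
'a' @ 2: {}  — no active states
rest 'caa' ignored (set empty)
final: {}; accept 1 not in set

Answer: REJECT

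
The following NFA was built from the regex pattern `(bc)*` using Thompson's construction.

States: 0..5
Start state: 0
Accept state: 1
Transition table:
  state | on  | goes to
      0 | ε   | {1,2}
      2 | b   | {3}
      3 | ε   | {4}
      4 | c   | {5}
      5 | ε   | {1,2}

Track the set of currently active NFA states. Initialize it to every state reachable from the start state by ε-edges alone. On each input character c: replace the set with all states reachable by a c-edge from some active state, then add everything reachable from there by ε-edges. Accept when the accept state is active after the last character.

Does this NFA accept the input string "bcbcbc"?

Answer: ACCEPT

Derivation:
S₀ = ε-closure({0}) = {0,1,2}
'b' @ 1: {3,4}
'c' @ 2: {1,2,5}  ✓accept
'b' @ 3: {3,4}
'c' @ 4: {1,2,5}  ✓accept
'b' @ 5: {3,4}
'c' @ 6: {1,2,5}  ✓accept
final: {1,2,5}; accept 1 in set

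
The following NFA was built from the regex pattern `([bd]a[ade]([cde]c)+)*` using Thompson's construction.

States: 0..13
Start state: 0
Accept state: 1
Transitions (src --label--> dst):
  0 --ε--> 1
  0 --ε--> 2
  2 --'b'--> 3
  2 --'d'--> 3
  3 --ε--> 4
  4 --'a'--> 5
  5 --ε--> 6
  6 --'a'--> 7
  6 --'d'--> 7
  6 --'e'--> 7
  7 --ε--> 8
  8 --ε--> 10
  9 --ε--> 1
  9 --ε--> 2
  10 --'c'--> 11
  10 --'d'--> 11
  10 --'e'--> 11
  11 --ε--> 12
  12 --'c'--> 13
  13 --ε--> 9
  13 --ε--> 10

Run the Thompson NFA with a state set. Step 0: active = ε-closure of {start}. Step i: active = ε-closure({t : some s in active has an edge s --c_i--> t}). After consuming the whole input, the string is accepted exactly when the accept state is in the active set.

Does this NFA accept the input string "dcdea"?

start: ε-closure({0}) = {0,1,2}
'd' @ 1: {3,4}
'c' @ 2: {}  — no active states
rest 'dea' ignored (set empty)
end set {} — state 1 not in

Answer: REJECT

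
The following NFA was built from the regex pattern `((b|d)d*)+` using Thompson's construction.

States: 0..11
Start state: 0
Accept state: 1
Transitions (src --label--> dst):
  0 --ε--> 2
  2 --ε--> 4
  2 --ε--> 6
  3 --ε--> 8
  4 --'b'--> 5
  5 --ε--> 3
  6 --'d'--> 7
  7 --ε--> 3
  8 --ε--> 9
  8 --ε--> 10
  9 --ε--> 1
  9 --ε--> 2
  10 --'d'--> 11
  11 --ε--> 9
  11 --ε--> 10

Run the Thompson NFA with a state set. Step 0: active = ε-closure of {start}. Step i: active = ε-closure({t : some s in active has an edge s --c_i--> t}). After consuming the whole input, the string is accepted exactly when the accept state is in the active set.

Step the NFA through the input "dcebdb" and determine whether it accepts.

Answer: REJECT

Derivation:
start: ε-closure({0}) = {0,2,4,6}
'd' @ 1: {1,2,3,4,6,7,8,9,10}  ✓accept
'c' @ 2: {}  — no active states
rest 'ebdb' ignored (set empty)
after full input: {}  (accept=1 not in)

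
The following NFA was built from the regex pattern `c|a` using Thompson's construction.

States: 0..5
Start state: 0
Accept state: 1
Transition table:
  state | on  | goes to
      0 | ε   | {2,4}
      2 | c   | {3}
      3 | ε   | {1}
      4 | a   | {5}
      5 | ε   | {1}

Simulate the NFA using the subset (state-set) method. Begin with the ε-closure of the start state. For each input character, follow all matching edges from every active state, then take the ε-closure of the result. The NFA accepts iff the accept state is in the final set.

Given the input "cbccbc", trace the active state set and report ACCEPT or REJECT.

Answer: REJECT

Derivation:
S₀ = ε-closure({0}) = {0,2,4}
'c' @ 1: {1,3}  [accepting]
'b' @ 2: {}  — state set empty
rest 'ccbc' ignored (set empty)
final: {}; accept 1 not in set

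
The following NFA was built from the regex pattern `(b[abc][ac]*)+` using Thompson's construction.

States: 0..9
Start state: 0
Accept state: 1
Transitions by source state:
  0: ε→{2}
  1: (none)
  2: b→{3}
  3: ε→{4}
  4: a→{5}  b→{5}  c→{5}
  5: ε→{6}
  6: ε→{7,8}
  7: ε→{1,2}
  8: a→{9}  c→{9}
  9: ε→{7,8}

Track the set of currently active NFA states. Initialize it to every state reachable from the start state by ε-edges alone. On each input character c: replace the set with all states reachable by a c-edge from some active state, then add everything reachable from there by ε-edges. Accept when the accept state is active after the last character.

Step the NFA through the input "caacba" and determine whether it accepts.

start: ε-closure({0}) = {0,2}
'c' @ 1: {}  — dead — no transitions
rest 'aacba' ignored (set empty)
end set {} — state 1 not in

Answer: REJECT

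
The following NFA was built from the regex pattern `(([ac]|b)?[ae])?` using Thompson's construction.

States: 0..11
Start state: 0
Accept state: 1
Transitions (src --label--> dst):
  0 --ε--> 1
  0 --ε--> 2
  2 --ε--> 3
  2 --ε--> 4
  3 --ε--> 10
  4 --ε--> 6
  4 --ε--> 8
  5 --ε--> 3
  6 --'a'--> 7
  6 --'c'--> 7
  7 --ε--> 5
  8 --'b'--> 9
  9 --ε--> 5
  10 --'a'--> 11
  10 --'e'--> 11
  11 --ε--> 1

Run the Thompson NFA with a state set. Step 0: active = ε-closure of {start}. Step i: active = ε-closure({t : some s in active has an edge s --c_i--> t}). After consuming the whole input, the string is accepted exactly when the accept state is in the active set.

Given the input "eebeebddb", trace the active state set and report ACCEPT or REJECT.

S₀ = ε-closure({0}) = {0,1,2,3,4,6,8,10}
'e' @ 1: {1,11}  (accept∈set)
'e' @ 2: {}  — dead — no transitions
rest 'beebddb' ignored (set empty)
final: {}; accept 1 not in set

Answer: REJECT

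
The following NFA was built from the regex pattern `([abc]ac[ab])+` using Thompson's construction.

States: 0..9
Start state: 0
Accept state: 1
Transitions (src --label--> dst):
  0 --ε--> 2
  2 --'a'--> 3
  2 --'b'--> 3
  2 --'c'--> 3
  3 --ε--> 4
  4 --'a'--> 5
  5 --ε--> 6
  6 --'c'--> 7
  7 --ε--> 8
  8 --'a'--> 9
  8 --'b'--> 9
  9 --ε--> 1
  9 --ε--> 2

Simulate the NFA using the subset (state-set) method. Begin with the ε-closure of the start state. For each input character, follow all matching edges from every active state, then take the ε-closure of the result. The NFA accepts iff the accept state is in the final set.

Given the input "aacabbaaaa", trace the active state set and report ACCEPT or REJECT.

S₀ = ε-closure({0}) = {0,2}
'a' @ 1: {3,4}
'a' @ 2: {5,6}
'c' @ 3: {7,8}
'a' @ 4: {1,2,9}  [accepting]
'b' @ 5: {3,4}
'b' @ 6: {}  — no active states
rest 'aaaa' ignored (set empty)
after full input: {}  (accept=1 not in)

Answer: REJECT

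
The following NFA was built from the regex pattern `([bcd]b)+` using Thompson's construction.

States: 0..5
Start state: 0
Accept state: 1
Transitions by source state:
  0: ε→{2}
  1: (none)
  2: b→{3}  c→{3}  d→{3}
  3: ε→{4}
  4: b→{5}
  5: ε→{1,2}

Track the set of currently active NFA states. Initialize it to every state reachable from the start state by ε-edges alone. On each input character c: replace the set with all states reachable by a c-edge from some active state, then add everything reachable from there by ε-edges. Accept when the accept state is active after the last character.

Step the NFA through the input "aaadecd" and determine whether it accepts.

start: ε-closure({0}) = {0,2}
'a' @ 1: {}  — no active states
rest 'aadecd' ignored (set empty)
after full input: {}  (accept=1 not in)

Answer: REJECT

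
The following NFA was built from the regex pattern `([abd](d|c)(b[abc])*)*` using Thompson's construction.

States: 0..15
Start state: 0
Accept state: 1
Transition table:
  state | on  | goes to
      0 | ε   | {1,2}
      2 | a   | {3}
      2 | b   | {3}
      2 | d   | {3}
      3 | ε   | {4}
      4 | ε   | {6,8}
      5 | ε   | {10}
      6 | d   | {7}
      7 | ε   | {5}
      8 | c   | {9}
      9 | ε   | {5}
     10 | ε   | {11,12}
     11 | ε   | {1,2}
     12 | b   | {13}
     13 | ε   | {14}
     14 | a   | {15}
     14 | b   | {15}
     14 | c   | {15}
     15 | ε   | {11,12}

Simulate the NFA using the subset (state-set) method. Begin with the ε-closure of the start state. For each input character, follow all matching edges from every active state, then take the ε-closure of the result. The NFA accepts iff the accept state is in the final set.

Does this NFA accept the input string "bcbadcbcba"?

Answer: ACCEPT

Trace:
start: ε-closure({0}) = {0,1,2}
'b' @ 1: {3,4,6,8}
'c' @ 2: {1,2,5,9,10,11,12}  [accepting]
'b' @ 3: {3,4,6,8,13,14}
'a' @ 4: {1,2,11,12,15}  [accepting]
'd' @ 5: {3,4,6,8}
'c' @ 6: {1,2,5,9,10,11,12}  [accepting]
'b' @ 7: {3,4,6,8,13,14}
'c' @ 8: {1,2,5,9,10,11,12,15}  [accepting]
'b' @ 9: {3,4,6,8,13,14}
'a' @ 10: {1,2,11,12,15}  [accepting]
final: {1,2,11,12,15}; accept 1 in set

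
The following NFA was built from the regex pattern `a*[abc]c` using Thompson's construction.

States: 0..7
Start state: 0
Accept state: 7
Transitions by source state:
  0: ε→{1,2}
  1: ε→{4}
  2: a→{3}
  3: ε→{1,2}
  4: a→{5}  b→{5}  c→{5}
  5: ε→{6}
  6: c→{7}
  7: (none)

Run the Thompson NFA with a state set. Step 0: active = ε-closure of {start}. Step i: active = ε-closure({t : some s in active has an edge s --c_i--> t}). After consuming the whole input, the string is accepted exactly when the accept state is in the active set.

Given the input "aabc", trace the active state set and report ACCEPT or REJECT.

Answer: ACCEPT

Steps:
S₀ = ε-closure({0}) = {0,1,2,4}
'a' @ 1: {1,2,3,4,5,6}
'a' @ 2: {1,2,3,4,5,6}
'b' @ 3: {5,6}
'c' @ 4: {7}  [accepting]
after full input: {7}  (accept=7 in)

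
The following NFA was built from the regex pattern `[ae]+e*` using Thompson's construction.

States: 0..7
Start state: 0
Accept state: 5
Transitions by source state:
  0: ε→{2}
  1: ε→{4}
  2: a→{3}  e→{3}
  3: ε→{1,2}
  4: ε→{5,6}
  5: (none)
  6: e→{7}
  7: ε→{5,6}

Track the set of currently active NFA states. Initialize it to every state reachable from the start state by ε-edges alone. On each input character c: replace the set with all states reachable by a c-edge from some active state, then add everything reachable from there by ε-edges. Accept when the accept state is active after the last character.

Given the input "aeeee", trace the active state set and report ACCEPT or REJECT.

Answer: ACCEPT

Derivation:
S₀ = ε-closure({0}) = {0,2}
'a' @ 1: {1,2,3,4,5,6}  ✓accept
'e' @ 2: {1,2,3,4,5,6,7}  ✓accept
'e' @ 3: {1,2,3,4,5,6,7}  ✓accept
'e' @ 4: {1,2,3,4,5,6,7}  ✓accept
'e' @ 5: {1,2,3,4,5,6,7}  ✓accept
end set {1,2,3,4,5,6,7} — state 5 in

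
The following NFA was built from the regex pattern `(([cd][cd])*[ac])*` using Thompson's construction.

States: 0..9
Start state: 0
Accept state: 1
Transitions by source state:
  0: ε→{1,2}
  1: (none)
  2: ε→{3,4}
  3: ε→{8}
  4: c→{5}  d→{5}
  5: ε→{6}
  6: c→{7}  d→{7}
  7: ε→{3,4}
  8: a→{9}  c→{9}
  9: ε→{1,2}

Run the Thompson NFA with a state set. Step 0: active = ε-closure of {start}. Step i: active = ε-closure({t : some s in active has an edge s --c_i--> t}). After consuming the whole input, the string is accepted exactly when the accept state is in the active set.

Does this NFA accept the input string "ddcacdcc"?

start: ε-closure({0}) = {0,1,2,3,4,8}
'd' @ 1: {5,6}
'd' @ 2: {3,4,7,8}
'c' @ 3: {1,2,3,4,5,6,8,9}  ✓accept
'a' @ 4: {1,2,3,4,8,9}  ✓accept
'c' @ 5: {1,2,3,4,5,6,8,9}  ✓accept
'd' @ 6: {3,4,5,6,7,8}
'c' @ 7: {1,2,3,4,5,6,7,8,9}  ✓accept
'c' @ 8: {1,2,3,4,5,6,7,8,9}  ✓accept
final: {1,2,3,4,5,6,7,8,9}; accept 1 in set

Answer: ACCEPT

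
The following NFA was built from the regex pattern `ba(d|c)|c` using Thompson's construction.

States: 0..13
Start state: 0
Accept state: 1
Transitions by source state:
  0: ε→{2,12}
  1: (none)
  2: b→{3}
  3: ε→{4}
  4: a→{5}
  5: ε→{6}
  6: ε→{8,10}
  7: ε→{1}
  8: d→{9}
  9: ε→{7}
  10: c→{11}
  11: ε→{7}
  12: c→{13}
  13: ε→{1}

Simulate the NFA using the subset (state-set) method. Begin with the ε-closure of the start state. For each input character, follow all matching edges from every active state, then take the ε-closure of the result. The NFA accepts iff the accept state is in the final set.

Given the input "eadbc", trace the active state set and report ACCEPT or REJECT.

Answer: REJECT

Derivation:
initial (ε-close {0}): {0,2,12}
'e' @ 1: {}  — no active states
rest 'adbc' ignored (set empty)
final: {}; accept 1 not in set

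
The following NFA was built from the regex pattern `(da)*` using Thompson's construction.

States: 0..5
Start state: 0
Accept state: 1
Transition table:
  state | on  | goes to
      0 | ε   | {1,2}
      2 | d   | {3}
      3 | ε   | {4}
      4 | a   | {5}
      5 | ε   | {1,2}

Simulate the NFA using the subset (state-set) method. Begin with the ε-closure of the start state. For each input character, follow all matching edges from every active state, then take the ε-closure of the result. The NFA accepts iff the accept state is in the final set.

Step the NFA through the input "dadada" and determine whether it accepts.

Answer: ACCEPT

Steps:
initial (ε-close {0}): {0,1,2}
'd' @ 1: {3,4}
'a' @ 2: {1,2,5}  ✓accept
'd' @ 3: {3,4}
'a' @ 4: {1,2,5}  ✓accept
'd' @ 5: {3,4}
'a' @ 6: {1,2,5}  ✓accept
final: {1,2,5}; accept 1 in set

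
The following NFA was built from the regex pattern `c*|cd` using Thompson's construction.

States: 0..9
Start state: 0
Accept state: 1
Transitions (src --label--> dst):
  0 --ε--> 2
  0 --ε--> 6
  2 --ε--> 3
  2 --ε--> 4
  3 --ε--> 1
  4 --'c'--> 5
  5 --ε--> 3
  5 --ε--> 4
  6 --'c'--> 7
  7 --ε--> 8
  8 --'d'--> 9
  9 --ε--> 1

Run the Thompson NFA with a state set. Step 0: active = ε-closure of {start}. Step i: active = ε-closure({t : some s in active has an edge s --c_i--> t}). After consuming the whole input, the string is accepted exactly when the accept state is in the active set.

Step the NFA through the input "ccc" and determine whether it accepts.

Answer: ACCEPT

Derivation:
S₀ = ε-closure({0}) = {0,1,2,3,4,6}
'c' @ 1: {1,3,4,5,7,8}  [accepting]
'c' @ 2: {1,3,4,5}  [accepting]
'c' @ 3: {1,3,4,5}  [accepting]
after full input: {1,3,4,5}  (accept=1 in)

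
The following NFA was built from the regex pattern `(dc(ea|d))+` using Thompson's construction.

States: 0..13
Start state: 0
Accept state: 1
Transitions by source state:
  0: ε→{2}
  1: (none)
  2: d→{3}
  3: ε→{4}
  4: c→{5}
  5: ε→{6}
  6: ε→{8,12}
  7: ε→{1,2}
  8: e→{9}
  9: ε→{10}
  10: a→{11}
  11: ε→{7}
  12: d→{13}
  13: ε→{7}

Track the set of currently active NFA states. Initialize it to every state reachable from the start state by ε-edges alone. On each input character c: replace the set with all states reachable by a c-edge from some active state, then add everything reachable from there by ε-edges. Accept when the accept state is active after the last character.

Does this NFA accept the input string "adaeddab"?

Answer: REJECT

Derivation:
S₀ = ε-closure({0}) = {0,2}
'a' @ 1: {}  — dead — no transitions
rest 'daeddab' ignored (set empty)
final: {}; accept 1 not in set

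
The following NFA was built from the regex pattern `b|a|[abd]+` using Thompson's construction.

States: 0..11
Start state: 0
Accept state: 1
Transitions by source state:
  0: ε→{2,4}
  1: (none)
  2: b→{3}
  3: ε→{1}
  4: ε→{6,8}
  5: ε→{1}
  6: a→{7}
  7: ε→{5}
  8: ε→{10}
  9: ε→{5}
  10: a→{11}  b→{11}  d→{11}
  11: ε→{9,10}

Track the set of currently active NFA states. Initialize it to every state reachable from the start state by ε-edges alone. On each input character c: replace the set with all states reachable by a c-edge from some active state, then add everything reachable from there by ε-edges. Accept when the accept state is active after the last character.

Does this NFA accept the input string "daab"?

S₀ = ε-closure({0}) = {0,2,4,6,8,10}
'd' @ 1: {1,5,9,10,11}  ✓accept
'a' @ 2: {1,5,9,10,11}  ✓accept
'a' @ 3: {1,5,9,10,11}  ✓accept
'b' @ 4: {1,5,9,10,11}  ✓accept
end set {1,5,9,10,11} — state 1 in

Answer: ACCEPT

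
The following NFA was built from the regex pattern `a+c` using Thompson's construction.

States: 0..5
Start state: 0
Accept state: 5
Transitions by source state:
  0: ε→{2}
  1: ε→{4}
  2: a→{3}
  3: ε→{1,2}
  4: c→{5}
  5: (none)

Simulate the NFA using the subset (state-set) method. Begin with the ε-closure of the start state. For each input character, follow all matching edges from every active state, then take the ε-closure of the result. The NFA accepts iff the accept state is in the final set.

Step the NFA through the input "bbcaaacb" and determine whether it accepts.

S₀ = ε-closure({0}) = {0,2}
'b' @ 1: {}  — state set empty
rest 'bcaaacb' ignored (set empty)
after full input: {}  (accept=5 not in)

Answer: REJECT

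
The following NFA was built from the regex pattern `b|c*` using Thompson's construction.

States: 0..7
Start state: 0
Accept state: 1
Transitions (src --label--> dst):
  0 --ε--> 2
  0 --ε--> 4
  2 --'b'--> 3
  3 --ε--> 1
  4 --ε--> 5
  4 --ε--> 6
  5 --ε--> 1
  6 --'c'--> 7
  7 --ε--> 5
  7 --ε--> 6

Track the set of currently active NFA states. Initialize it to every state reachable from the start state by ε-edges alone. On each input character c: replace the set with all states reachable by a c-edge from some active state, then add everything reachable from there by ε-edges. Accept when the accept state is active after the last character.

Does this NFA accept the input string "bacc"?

Answer: REJECT

Steps:
initial (ε-close {0}): {0,1,2,4,5,6}
'b' @ 1: {1,3}  ✓accept
'a' @ 2: {}  — no active states
rest 'cc' ignored (set empty)
after full input: {}  (accept=1 not in)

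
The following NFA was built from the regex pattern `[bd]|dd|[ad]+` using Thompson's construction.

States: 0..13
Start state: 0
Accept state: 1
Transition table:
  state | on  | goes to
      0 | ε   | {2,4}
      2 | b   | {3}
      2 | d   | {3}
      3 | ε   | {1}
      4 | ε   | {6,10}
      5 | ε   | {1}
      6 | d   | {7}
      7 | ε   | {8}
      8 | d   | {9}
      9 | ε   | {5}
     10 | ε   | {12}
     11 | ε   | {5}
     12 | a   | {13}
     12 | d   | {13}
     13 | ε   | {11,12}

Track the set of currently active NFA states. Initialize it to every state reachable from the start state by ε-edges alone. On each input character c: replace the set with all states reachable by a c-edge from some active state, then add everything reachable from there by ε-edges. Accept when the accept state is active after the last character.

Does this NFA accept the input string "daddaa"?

start: ε-closure({0}) = {0,2,4,6,10,12}
'd' @ 1: {1,3,5,7,8,11,12,13}  [accepting]
'a' @ 2: {1,5,11,12,13}  [accepting]
'd' @ 3: {1,5,11,12,13}  [accepting]
'd' @ 4: {1,5,11,12,13}  [accepting]
'a' @ 5: {1,5,11,12,13}  [accepting]
'a' @ 6: {1,5,11,12,13}  [accepting]
end set {1,5,11,12,13} — state 1 in

Answer: ACCEPT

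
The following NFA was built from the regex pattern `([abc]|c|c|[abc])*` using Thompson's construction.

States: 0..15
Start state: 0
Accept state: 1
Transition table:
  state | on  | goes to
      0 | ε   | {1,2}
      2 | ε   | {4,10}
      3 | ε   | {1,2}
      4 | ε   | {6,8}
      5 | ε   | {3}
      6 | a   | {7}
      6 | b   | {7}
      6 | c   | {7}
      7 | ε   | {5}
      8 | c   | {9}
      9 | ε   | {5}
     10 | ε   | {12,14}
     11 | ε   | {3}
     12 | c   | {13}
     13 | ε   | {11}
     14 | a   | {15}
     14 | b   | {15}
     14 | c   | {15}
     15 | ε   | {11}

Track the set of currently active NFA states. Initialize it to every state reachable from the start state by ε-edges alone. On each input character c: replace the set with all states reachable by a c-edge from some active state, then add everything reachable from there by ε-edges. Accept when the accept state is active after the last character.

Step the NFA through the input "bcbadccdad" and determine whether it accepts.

Answer: REJECT

Trace:
initial (ε-close {0}): {0,1,2,4,6,8,10,12,14}
'b' @ 1: {1,2,3,4,5,6,7,8,10,11,12,14,15}  [accepting]
'c' @ 2: {1,2,3,4,5,6,7,8,9,10,11,12,13,14,15}  [accepting]
'b' @ 3: {1,2,3,4,5,6,7,8,10,11,12,14,15}  [accepting]
'a' @ 4: {1,2,3,4,5,6,7,8,10,11,12,14,15}  [accepting]
'd' @ 5: {}  — state set empty
rest 'ccdad' ignored (set empty)
end set {} — state 1 not in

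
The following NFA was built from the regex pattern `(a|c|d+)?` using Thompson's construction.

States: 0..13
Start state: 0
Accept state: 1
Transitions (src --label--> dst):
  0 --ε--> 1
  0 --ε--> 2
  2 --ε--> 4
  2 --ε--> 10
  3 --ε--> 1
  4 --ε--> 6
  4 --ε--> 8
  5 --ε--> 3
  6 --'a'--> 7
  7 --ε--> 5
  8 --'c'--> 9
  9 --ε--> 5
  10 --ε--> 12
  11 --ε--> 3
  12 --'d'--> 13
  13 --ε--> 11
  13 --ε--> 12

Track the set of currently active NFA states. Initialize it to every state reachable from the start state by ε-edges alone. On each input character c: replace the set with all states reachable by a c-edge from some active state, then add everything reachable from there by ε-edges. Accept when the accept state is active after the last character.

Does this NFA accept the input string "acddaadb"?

start: ε-closure({0}) = {0,1,2,4,6,8,10,12}
'a' @ 1: {1,3,5,7}  (accept∈set)
'c' @ 2: {}  — no active states
rest 'ddaadb' ignored (set empty)
end set {} — state 1 not in

Answer: REJECT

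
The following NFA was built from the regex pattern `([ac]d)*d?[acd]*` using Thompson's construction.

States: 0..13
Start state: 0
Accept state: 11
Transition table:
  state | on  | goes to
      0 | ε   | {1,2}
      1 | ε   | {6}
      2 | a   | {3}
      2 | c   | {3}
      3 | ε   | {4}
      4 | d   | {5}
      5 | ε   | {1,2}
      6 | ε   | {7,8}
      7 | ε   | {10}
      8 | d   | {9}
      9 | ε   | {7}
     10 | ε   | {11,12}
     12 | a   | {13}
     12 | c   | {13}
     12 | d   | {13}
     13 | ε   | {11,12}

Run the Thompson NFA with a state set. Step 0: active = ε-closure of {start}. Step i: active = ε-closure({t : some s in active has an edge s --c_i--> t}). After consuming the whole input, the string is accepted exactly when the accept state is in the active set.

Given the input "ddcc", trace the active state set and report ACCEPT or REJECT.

Answer: ACCEPT

Trace:
start: ε-closure({0}) = {0,1,2,6,7,8,10,11,12}
'd' @ 1: {7,9,10,11,12,13}  ✓accept
'd' @ 2: {11,12,13}  ✓accept
'c' @ 3: {11,12,13}  ✓accept
'c' @ 4: {11,12,13}  ✓accept
final: {11,12,13}; accept 11 in set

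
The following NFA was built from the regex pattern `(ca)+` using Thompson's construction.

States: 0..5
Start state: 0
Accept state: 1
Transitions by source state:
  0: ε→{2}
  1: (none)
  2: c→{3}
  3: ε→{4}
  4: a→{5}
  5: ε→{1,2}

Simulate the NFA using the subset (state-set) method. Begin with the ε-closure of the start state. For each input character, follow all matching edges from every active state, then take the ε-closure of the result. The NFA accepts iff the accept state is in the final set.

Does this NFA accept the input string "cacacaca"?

Answer: ACCEPT

Derivation:
initial (ε-close {0}): {0,2}
'c' @ 1: {3,4}
'a' @ 2: {1,2,5}  (accept∈set)
'c' @ 3: {3,4}
'a' @ 4: {1,2,5}  (accept∈set)
'c' @ 5: {3,4}
'a' @ 6: {1,2,5}  (accept∈set)
'c' @ 7: {3,4}
'a' @ 8: {1,2,5}  (accept∈set)
after full input: {1,2,5}  (accept=1 in)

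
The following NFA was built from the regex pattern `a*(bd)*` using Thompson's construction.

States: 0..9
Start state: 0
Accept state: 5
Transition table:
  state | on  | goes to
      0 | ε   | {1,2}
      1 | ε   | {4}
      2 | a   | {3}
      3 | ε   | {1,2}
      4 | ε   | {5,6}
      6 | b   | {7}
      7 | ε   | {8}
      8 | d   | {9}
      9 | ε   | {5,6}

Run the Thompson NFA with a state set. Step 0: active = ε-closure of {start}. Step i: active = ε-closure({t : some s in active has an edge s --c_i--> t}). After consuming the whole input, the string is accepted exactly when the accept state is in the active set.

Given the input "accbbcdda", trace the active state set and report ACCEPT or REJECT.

S₀ = ε-closure({0}) = {0,1,2,4,5,6}
'a' @ 1: {1,2,3,4,5,6}  (accept∈set)
'c' @ 2: {}  — state set empty
rest 'cbbcdda' ignored (set empty)
final: {}; accept 5 not in set

Answer: REJECT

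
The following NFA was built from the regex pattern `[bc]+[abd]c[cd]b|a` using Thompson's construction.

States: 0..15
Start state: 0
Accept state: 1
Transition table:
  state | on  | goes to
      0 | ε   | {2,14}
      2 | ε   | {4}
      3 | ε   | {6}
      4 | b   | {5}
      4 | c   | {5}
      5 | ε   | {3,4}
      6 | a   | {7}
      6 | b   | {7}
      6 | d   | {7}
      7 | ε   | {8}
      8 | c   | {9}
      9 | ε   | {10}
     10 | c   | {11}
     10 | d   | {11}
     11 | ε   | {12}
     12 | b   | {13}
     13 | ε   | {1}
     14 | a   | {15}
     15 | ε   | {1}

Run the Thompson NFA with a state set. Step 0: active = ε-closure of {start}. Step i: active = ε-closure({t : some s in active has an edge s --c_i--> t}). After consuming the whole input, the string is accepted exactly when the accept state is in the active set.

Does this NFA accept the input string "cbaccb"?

Answer: ACCEPT

Derivation:
start: ε-closure({0}) = {0,2,4,14}
'c' @ 1: {3,4,5,6}
'b' @ 2: {3,4,5,6,7,8}
'a' @ 3: {7,8}
'c' @ 4: {9,10}
'c' @ 5: {11,12}
'b' @ 6: {1,13}  ✓accept
end set {1,13} — state 1 in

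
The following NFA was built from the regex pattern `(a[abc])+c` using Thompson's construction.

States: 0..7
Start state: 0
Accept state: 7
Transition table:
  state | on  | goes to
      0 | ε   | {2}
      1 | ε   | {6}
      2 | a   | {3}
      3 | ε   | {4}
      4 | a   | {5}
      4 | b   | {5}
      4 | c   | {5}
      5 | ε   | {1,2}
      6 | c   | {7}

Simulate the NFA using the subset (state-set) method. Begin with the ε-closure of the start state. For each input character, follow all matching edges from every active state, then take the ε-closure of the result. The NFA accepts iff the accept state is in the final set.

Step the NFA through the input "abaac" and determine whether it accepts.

Answer: ACCEPT

Trace:
S₀ = ε-closure({0}) = {0,2}
'a' @ 1: {3,4}
'b' @ 2: {1,2,5,6}
'a' @ 3: {3,4}
'a' @ 4: {1,2,5,6}
'c' @ 5: {7}  (accept∈set)
final: {7}; accept 7 in set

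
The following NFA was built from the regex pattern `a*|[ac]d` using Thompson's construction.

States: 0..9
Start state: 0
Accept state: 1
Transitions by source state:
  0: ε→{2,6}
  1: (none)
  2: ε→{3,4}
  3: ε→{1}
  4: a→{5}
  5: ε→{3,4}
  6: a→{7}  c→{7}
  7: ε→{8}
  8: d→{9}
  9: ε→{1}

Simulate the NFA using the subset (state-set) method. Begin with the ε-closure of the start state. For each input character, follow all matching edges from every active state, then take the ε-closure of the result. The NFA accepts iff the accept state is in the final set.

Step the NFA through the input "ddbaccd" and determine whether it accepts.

initial (ε-close {0}): {0,1,2,3,4,6}
'd' @ 1: {}  — dead — no transitions
rest 'dbaccd' ignored (set empty)
final: {}; accept 1 not in set

Answer: REJECT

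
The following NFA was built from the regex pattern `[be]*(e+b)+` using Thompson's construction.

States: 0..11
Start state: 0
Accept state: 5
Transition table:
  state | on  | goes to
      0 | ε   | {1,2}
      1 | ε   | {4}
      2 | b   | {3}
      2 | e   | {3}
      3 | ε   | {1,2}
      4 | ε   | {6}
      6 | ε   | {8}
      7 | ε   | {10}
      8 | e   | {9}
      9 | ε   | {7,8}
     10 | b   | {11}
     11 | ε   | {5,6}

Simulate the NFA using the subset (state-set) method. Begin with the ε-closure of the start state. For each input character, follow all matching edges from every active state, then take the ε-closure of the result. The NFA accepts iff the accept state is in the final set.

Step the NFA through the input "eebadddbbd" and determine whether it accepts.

Answer: REJECT

Trace:
S₀ = ε-closure({0}) = {0,1,2,4,6,8}
'e' @ 1: {1,2,3,4,6,7,8,9,10}
'e' @ 2: {1,2,3,4,6,7,8,9,10}
'b' @ 3: {1,2,3,4,5,6,8,11}  ✓accept
'a' @ 4: {}  — state set empty
rest 'dddbbd' ignored (set empty)
final: {}; accept 5 not in set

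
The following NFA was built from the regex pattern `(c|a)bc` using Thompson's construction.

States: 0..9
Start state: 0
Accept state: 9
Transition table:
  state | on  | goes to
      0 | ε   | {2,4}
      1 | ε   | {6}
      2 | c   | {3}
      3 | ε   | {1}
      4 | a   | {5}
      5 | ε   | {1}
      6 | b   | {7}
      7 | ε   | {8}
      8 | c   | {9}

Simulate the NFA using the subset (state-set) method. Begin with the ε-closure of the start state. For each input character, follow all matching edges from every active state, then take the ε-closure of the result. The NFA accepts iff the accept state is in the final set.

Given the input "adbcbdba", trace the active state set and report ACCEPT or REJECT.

Answer: REJECT

Steps:
S₀ = ε-closure({0}) = {0,2,4}
'a' @ 1: {1,5,6}
'd' @ 2: {}  — dead — no transitions
rest 'bcbdba' ignored (set empty)
after full input: {}  (accept=9 not in)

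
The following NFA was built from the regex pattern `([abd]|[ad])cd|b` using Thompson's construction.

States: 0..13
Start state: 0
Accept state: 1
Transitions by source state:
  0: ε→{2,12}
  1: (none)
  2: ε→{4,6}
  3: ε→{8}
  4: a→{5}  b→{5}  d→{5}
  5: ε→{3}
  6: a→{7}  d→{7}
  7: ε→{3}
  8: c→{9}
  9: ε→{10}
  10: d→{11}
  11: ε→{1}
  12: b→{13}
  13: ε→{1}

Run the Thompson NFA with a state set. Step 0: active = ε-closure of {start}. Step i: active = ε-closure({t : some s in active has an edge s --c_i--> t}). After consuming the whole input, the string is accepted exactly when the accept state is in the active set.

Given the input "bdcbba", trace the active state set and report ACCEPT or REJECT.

S₀ = ε-closure({0}) = {0,2,4,6,12}
'b' @ 1: {1,3,5,8,13}  (accept∈set)
'd' @ 2: {}  — dead — no transitions
rest 'cbba' ignored (set empty)
end set {} — state 1 not in

Answer: REJECT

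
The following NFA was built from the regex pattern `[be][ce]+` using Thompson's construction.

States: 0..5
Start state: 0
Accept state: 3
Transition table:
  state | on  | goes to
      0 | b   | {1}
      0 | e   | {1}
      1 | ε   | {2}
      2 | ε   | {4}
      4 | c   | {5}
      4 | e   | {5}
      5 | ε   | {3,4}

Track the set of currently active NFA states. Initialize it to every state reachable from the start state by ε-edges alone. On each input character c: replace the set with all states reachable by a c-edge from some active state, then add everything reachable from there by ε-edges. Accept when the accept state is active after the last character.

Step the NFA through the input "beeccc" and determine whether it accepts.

initial (ε-close {0}): {0}
'b' @ 1: {1,2,4}
'e' @ 2: {3,4,5}  [accepting]
'e' @ 3: {3,4,5}  [accepting]
'c' @ 4: {3,4,5}  [accepting]
'c' @ 5: {3,4,5}  [accepting]
'c' @ 6: {3,4,5}  [accepting]
end set {3,4,5} — state 3 in

Answer: ACCEPT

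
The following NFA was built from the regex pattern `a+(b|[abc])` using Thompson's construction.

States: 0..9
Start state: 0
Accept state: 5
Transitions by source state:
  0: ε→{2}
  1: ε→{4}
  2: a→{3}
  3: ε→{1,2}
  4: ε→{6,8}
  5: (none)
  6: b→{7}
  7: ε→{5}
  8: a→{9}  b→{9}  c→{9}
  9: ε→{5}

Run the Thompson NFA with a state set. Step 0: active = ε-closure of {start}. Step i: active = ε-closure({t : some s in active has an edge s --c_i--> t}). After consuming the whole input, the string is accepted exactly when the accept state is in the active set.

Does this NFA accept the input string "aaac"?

S₀ = ε-closure({0}) = {0,2}
'a' @ 1: {1,2,3,4,6,8}
'a' @ 2: {1,2,3,4,5,6,8,9}  ✓accept
'a' @ 3: {1,2,3,4,5,6,8,9}  ✓accept
'c' @ 4: {5,9}  ✓accept
after full input: {5,9}  (accept=5 in)

Answer: ACCEPT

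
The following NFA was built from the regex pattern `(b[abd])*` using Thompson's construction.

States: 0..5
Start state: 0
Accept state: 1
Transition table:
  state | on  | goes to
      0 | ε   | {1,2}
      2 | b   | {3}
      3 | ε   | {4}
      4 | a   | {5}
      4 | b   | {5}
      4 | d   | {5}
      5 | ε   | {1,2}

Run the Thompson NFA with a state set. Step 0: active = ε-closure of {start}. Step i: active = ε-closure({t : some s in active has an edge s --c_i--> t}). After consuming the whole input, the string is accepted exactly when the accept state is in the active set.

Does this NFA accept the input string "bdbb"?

Answer: ACCEPT

Steps:
initial (ε-close {0}): {0,1,2}
'b' @ 1: {3,4}
'd' @ 2: {1,2,5}  (accept∈set)
'b' @ 3: {3,4}
'b' @ 4: {1,2,5}  (accept∈set)
after full input: {1,2,5}  (accept=1 in)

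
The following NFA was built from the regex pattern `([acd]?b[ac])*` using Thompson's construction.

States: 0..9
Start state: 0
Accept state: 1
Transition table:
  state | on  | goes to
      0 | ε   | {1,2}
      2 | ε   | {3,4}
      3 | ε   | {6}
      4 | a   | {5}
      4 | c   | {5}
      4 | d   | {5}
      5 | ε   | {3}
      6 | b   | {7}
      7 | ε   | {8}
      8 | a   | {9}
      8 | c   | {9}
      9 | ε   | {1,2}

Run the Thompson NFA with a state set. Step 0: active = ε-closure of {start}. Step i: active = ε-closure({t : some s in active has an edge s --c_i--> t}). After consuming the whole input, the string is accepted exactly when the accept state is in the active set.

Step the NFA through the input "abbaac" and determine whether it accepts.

Answer: REJECT

Derivation:
start: ε-closure({0}) = {0,1,2,3,4,6}
'a' @ 1: {3,5,6}
'b' @ 2: {7,8}
'b' @ 3: {}  — no active states
rest 'aac' ignored (set empty)
after full input: {}  (accept=1 not in)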